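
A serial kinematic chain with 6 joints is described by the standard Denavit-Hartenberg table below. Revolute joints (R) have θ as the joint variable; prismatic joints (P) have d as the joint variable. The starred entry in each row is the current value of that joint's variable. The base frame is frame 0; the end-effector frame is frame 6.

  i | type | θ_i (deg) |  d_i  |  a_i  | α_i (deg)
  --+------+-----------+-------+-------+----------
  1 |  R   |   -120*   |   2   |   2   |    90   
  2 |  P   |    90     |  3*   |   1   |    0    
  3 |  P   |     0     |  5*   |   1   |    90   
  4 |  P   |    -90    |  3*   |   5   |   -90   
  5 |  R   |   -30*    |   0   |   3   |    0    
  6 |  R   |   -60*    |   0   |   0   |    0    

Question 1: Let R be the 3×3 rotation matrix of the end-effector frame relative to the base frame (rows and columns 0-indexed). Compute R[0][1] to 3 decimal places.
0.866

End-effector y-axis (col 1 of R) = (0.8660,-0.5000,0.0000)
R[0][1] = 0.8660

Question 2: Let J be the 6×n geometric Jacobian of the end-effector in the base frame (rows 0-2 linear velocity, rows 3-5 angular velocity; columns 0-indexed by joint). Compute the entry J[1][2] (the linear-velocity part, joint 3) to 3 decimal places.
0.500

prismatic axis z_2 = (-0.8660,0.5000,0.0000)
J_v[:, 2] = z_2; J_ω[:, 2] = (0,0,0)
entry J[1][2] = 0.5000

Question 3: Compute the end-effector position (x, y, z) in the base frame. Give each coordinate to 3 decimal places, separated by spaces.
after link 1: o_1 = (-1.0000, -1.7321, 2.0000)
after link 2: o_2 = (-3.5981, -0.2321, 3.0000)
after link 3: o_3 = (-7.9282, 2.2679, 4.0000)
after link 4: o_4 = (-5.0981, -2.8301, 4.0000)
after link 5: o_5 = (-3.5981, -5.4282, 4.0000)
after link 6: o_6 = (-3.5981, -5.4282, 4.0000)

-3.598 -5.428 4.000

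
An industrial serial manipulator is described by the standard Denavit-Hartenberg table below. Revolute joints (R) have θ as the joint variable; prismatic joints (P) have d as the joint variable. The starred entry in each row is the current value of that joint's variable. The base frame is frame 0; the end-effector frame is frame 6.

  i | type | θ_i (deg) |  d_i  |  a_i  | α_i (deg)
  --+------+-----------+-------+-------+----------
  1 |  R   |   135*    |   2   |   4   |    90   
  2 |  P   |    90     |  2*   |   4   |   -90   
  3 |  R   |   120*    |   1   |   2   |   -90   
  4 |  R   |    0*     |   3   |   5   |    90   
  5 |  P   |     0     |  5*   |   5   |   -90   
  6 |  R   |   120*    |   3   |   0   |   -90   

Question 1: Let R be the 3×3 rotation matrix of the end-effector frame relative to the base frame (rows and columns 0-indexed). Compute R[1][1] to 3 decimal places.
End-effector y-axis (col 1 of R) = (-0.3536,-0.3536,0.8660)
R[1][1] = -0.3536

-0.354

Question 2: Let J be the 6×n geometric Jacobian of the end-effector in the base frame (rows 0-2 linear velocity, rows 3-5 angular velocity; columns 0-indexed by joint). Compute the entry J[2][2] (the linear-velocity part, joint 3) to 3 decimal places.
-7.392

axis z_2 = (0.7071,-0.7071,0.0000); lever o_n−o_2 = (-0.9845,-9.4698,-11.1962)
cross product → J_v[:, 2] = (7.9169,7.9169,-7.3923)
J_ω[:, 2] = z_2
entry J[2][2] = -7.3923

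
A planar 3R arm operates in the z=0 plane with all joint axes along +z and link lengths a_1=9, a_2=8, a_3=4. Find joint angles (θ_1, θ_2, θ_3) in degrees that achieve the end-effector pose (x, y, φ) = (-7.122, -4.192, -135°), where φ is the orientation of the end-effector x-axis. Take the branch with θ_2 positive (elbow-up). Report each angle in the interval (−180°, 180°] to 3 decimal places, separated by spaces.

135.001 149.999 -60.000

wrist centre = target − a_3·(cos φ, sin φ) = (-4.2936, -1.3636)
cos θ_2 = (20.2941−9²−8²)/(2·9·8) = -0.8660; θ_2 = 149.9986° (elbow-up)
β = atan2(-1.3636,-4.2936) = -162.3810°; ψ = atan2(4.0002,2.0719) = 62.6180°
θ_1 = β − ψ = -224.9990°
θ_3 = φ − θ_1 − θ_2 = -59.9996° (wrapped to (-180°,180°])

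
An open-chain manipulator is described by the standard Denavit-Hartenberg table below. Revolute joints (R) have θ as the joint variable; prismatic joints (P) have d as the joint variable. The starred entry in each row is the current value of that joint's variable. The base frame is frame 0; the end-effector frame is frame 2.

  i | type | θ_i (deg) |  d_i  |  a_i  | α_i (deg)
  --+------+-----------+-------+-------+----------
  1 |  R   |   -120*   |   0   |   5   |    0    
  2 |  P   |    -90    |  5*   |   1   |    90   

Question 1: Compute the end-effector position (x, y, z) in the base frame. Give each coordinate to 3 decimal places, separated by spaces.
after link 1: o_1 = (-2.5000, -4.3301, 0.0000)
after link 2: o_2 = (-3.3660, -3.8301, 5.0000)

-3.366 -3.830 5.000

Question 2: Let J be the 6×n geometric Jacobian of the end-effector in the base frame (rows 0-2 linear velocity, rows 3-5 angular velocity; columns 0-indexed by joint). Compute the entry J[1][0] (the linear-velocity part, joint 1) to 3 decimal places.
-3.366

axis z_0 = ẑ; lever o_n−o_0 = (-3.3660,-3.8301,5.0000)
cross product → J_v[:, 0] = (3.8301,-3.3660,0.0000)
J_ω[:, 0] = z_0
entry J[1][0] = -3.3660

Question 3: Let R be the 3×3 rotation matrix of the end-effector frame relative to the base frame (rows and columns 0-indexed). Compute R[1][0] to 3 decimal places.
0.500

End-effector x-axis (col 0 of R) = (-0.8660,0.5000,0.0000)
R[1][0] = 0.5000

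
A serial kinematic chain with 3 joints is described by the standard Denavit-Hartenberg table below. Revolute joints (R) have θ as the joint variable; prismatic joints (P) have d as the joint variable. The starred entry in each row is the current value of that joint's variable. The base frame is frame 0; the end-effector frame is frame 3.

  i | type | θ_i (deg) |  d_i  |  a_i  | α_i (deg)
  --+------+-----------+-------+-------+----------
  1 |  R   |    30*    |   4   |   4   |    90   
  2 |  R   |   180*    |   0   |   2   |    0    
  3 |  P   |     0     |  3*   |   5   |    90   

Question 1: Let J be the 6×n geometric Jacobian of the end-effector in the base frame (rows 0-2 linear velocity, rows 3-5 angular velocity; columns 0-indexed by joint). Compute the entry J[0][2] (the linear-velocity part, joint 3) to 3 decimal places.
prismatic axis z_2 = (0.5000,-0.8660,0.0000)
J_v[:, 2] = z_2; J_ω[:, 2] = (0,0,0)
entry J[0][2] = 0.5000

0.500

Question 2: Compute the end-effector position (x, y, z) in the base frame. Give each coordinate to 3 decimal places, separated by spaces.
-1.098 -4.098 4.000

after link 1: o_1 = (3.4641, 2.0000, 4.0000)
after link 2: o_2 = (1.7321, 1.0000, 4.0000)
after link 3: o_3 = (-1.0981, -4.0981, 4.0000)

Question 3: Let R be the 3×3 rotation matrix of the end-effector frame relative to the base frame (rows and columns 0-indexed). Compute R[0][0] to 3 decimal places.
-0.866

End-effector x-axis (col 0 of R) = (-0.8660,-0.5000,0.0000)
R[0][0] = -0.8660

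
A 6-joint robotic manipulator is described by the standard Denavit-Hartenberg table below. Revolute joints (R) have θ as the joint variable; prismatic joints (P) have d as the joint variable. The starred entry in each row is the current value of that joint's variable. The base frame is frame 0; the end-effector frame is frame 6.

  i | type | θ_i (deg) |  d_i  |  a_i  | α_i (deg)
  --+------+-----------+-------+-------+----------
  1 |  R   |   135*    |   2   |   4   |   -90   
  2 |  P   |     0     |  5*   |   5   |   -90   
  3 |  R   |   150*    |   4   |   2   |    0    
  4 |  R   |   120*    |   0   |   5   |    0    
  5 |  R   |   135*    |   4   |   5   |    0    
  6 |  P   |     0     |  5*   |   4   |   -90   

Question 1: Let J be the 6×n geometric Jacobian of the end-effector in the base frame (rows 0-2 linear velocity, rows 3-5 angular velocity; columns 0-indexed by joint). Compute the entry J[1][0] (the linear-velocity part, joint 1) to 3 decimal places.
axis z_0 = ẑ; lever o_n−o_0 = (-11.5032,7.7753,-11.0000)
cross product → J_v[:, 0] = (-7.7753,-11.5032,0.0000)
J_ω[:, 0] = z_0
entry J[1][0] = -11.5032

-11.503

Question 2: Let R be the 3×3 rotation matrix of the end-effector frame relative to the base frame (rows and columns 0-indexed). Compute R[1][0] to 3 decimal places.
1.000

End-effector x-axis (col 0 of R) = (-0.0000,1.0000,-0.0000)
R[1][0] = 1.0000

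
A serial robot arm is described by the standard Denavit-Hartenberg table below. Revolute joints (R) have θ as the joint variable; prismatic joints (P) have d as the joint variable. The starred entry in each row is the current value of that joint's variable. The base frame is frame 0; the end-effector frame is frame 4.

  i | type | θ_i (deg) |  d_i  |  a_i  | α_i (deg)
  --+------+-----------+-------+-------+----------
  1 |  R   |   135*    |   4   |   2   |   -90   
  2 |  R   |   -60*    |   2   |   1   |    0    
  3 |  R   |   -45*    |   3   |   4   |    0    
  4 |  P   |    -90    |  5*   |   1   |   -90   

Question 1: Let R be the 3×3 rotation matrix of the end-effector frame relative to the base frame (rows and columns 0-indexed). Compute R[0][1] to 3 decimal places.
0.707

End-effector y-axis (col 1 of R) = (0.7071,0.7071,-0.0000)
R[0][1] = 0.7071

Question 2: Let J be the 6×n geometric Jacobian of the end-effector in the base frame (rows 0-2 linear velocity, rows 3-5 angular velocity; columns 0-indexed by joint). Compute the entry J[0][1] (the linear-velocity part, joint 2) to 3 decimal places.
-3.161

axis z_1 = (-0.7071,-0.7071,0.0000); lever o_n−o_1 = (-6.0096,-8.1326,4.4709)
cross product → J_v[:, 1] = (-3.1614,3.1614,1.5012)
J_ω[:, 1] = z_1
entry J[0][1] = -3.1614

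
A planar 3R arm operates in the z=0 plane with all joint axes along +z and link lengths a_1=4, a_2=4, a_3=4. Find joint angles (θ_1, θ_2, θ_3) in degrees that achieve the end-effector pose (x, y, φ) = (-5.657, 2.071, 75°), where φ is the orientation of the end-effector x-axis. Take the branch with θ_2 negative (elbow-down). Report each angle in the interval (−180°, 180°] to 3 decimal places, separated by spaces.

wrist centre = target − a_3·(cos φ, sin φ) = (-6.6923, -1.7927)
cos θ_2 = (48.0003−4²−4²)/(2·4·4) = 0.5000; θ_2 = -59.9993° (elbow-down)
β = atan2(-1.7927,-6.6923) = -165.0039°; ψ = atan2(-3.4641,6.0000) = -29.9996°
θ_1 = β − ψ = -135.0042°
θ_3 = φ − θ_1 − θ_2 = -89.9965° (wrapped to (-180°,180°])

-135.004 -59.999 -89.996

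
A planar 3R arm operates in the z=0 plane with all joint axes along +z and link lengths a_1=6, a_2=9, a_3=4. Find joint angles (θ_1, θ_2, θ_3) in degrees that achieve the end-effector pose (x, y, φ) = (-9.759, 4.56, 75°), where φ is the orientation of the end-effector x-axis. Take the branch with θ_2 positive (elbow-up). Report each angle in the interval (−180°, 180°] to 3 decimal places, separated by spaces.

120.000 89.999 -134.999

wrist centre = target − a_3·(cos φ, sin φ) = (-10.7943, 0.6963)
cos θ_2 = (117.0012−6²−9²)/(2·6·9) = 0.0000; θ_2 = 89.9993° (elbow-up)
β = atan2(0.6963,-10.7943) = 176.3092°; ψ = atan2(9.0000,6.0001) = 56.3095°
θ_1 = β − ψ = 119.9997°
θ_3 = φ − θ_1 − θ_2 = -134.9991° (wrapped to (-180°,180°])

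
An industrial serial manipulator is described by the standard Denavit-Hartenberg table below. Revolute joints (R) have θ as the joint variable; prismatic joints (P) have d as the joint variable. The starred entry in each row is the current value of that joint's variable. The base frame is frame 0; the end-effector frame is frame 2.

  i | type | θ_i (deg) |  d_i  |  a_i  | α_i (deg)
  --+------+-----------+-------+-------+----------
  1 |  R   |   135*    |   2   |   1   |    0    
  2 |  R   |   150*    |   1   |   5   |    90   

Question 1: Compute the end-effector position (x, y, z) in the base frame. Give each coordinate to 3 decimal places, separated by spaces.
0.587 -4.123 3.000

after link 1: o_1 = (-0.7071, 0.7071, 2.0000)
after link 2: o_2 = (0.5870, -4.1225, 3.0000)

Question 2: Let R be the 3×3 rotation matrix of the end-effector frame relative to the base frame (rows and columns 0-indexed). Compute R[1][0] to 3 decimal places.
-0.966

End-effector x-axis (col 0 of R) = (0.2588,-0.9659,0.0000)
R[1][0] = -0.9659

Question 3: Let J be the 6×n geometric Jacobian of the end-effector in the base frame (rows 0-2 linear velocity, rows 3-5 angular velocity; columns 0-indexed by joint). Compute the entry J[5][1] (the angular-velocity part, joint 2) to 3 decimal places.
1.000

axis z_1 = (0.0000,0.0000,1.0000); lever o_n−o_1 = (1.2941,-4.8296,1.0000)
cross product → J_v[:, 1] = (4.8296,1.2941,-0.0000)
J_ω[:, 1] = z_1
entry J[5][1] = 1.0000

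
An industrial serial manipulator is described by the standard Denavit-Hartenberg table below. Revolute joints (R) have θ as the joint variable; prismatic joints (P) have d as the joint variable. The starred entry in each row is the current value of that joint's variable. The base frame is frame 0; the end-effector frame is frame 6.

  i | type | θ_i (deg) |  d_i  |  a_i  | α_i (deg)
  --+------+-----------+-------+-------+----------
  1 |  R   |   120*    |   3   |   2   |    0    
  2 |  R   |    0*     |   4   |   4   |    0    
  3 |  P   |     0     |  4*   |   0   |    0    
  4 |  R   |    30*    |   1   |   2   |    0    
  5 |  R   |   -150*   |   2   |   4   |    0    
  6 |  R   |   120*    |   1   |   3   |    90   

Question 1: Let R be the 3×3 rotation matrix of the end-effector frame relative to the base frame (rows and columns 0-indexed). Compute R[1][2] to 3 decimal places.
0.500

End-effector z-axis (col 2 of R) = (0.8660,0.5000,0.0000)
R[1][2] = 0.5000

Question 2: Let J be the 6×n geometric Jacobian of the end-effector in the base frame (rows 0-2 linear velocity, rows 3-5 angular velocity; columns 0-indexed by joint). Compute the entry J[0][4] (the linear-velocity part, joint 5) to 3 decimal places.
axis z_4 = (0.0000,0.0000,1.0000); lever o_n−o_4 = (2.5000,2.5981,3.0000)
cross product → J_v[:, 4] = (-2.5981,2.5000,0.0000)
J_ω[:, 4] = z_4
entry J[0][4] = -2.5981

-2.598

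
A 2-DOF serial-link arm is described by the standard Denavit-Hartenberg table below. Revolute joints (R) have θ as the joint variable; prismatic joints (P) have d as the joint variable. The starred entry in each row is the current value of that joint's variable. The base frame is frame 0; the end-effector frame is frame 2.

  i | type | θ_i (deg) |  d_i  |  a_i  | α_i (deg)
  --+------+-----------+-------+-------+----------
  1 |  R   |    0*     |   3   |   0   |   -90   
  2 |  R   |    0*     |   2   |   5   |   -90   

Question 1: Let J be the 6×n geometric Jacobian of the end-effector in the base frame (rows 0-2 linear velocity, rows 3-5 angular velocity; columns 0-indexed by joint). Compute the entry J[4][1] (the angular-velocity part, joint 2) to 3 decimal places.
axis z_1 = (0.0000,1.0000,0.0000); lever o_n−o_1 = (5.0000,2.0000,0.0000)
cross product → J_v[:, 1] = (-0.0000,0.0000,-5.0000)
J_ω[:, 1] = z_1
entry J[4][1] = 1.0000

1.000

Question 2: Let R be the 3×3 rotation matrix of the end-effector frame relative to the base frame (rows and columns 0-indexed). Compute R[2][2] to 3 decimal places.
-1.000

End-effector z-axis (col 2 of R) = (0.0000,0.0000,-1.0000)
R[2][2] = -1.0000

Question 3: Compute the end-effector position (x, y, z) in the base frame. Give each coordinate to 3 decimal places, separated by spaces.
after link 1: o_1 = (0.0000, 0.0000, 3.0000)
after link 2: o_2 = (5.0000, 2.0000, 3.0000)

5.000 2.000 3.000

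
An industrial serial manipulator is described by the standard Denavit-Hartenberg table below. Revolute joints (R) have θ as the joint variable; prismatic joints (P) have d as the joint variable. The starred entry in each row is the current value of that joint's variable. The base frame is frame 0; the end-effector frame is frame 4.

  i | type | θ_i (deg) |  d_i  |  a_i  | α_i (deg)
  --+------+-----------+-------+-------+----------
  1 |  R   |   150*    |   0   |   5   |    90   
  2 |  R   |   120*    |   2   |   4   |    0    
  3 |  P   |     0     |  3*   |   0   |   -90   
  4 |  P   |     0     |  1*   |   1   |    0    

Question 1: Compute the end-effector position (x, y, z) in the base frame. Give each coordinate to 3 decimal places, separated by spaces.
1.085 5.147 3.830

after link 1: o_1 = (-4.3301, 2.5000, 0.0000)
after link 2: o_2 = (-1.5981, 3.2321, 3.4641)
after link 3: o_3 = (-0.0981, 5.8301, 3.4641)
after link 4: o_4 = (1.0849, 5.1471, 3.8301)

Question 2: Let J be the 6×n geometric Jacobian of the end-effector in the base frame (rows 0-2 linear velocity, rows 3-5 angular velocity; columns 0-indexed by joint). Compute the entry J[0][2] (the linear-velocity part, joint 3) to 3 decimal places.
0.500

prismatic axis z_2 = (0.5000,0.8660,0.0000)
J_v[:, 2] = z_2; J_ω[:, 2] = (0,0,0)
entry J[0][2] = 0.5000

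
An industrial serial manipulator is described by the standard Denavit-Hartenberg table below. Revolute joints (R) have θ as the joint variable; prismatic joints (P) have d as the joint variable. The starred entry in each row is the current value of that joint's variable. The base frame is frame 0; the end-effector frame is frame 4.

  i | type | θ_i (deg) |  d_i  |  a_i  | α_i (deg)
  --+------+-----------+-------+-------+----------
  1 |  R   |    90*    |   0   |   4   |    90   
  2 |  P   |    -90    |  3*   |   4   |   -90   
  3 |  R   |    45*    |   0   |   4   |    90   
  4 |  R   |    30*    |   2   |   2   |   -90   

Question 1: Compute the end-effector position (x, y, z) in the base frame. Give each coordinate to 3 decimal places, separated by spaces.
after link 1: o_1 = (0.0000, 4.0000, 0.0000)
after link 2: o_2 = (3.0000, 4.0000, -4.0000)
after link 3: o_3 = (0.1716, 4.0000, -6.8284)
after link 4: o_4 = (0.3610, 5.0000, -9.4674)

0.361 5.000 -9.467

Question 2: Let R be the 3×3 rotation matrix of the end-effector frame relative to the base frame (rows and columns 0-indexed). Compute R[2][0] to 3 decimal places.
End-effector x-axis (col 0 of R) = (-0.6124,0.5000,-0.6124)
R[2][0] = -0.6124

-0.612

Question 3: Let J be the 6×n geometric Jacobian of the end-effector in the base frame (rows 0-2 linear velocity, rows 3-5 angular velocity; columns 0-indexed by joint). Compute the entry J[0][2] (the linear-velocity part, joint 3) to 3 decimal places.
-5.467

axis z_2 = (0.0000,1.0000,0.0000); lever o_n−o_2 = (-2.6390,1.0000,-5.4674)
cross product → J_v[:, 2] = (-5.4674,0.0000,2.6390)
J_ω[:, 2] = z_2
entry J[0][2] = -5.4674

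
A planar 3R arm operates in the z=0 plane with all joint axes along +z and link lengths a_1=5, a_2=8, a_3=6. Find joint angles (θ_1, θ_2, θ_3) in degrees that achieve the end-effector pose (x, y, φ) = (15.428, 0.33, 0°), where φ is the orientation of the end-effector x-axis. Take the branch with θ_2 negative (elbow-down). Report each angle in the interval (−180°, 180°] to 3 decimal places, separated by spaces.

wrist centre = target − a_3·(cos φ, sin φ) = (9.4280, 0.3300)
cos θ_2 = (88.9961−5²−8²)/(2·5·8) = -0.0000; θ_2 = -90.0028° (elbow-down)
β = atan2(0.3300,9.4280) = 2.0047°; ψ = atan2(-8.0000,4.9996) = -57.9966°
θ_1 = β − ψ = 60.0013°
θ_3 = φ − θ_1 − θ_2 = 30.0015° (wrapped to (-180°,180°])

60.001 -90.003 30.002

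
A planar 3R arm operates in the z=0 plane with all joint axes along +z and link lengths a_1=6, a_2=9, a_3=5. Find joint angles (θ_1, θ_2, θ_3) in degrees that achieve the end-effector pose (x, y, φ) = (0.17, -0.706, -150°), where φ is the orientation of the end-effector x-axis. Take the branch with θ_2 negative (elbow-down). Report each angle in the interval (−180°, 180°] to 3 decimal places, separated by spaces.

wrist centre = target − a_3·(cos φ, sin φ) = (4.5001, 1.7940)
cos θ_2 = (23.4696−6²−9²)/(2·6·9) = -0.8660; θ_2 = -149.9997° (elbow-down)
β = atan2(1.7940,4.5001) = 21.7350°; ψ = atan2(-4.5000,-1.7942) = -111.7375°
θ_1 = β − ψ = 133.4725°
θ_3 = φ − θ_1 − θ_2 = -133.4728° (wrapped to (-180°,180°])

133.472 -150.000 -133.473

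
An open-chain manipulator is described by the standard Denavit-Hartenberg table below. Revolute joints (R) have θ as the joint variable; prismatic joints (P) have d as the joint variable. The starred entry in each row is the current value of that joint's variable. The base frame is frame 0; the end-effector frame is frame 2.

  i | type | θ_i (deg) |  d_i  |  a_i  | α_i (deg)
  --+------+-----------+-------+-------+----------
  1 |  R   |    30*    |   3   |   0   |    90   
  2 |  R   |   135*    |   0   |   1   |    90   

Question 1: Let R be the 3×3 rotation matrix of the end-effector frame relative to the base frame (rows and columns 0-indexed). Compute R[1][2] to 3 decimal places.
0.354

End-effector z-axis (col 2 of R) = (0.6124,0.3536,0.7071)
R[1][2] = 0.3536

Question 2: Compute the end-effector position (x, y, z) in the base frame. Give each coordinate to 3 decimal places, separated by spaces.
after link 1: o_1 = (0.0000, 0.0000, 3.0000)
after link 2: o_2 = (-0.6124, -0.3536, 3.7071)

-0.612 -0.354 3.707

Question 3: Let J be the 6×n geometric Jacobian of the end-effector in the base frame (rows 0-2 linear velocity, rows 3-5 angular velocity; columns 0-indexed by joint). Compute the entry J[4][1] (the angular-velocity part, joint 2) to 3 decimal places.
-0.866

axis z_1 = (0.5000,-0.8660,0.0000); lever o_n−o_1 = (-0.6124,-0.3536,0.7071)
cross product → J_v[:, 1] = (-0.6124,-0.3536,-0.7071)
J_ω[:, 1] = z_1
entry J[4][1] = -0.8660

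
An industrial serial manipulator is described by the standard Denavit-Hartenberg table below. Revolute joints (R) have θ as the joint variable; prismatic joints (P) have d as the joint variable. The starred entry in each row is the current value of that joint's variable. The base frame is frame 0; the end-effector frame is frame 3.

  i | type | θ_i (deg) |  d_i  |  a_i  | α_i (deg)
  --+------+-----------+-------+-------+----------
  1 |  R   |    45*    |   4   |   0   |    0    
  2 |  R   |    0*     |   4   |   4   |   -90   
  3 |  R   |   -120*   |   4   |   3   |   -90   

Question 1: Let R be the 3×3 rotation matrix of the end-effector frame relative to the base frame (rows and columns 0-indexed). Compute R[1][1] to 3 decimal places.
End-effector y-axis (col 1 of R) = (0.7071,-0.7071,-0.0000)
R[1][1] = -0.7071

-0.707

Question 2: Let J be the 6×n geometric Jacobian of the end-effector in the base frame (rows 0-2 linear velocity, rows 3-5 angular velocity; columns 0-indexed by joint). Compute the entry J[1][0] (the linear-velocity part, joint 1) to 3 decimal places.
axis z_0 = ẑ; lever o_n−o_0 = (-1.0607,4.5962,10.5981)
cross product → J_v[:, 0] = (-4.5962,-1.0607,0.0000)
J_ω[:, 0] = z_0
entry J[1][0] = -1.0607

-1.061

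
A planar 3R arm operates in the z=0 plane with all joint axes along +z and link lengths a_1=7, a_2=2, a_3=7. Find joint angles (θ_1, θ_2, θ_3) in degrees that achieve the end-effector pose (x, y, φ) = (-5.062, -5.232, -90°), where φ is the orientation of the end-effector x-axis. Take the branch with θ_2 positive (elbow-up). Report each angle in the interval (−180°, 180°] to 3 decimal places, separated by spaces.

wrist centre = target − a_3·(cos φ, sin φ) = (-5.0620, 1.7680)
cos θ_2 = (28.7497−7²−2²)/(2·7·2) = -0.8661; θ_2 = 150.0066° (elbow-up)
β = atan2(1.7680,-5.0620) = 160.7473°; ψ = atan2(0.9998,5.2678) = 10.7465°
θ_1 = β − ψ = 150.0007°
θ_3 = φ − θ_1 − θ_2 = -30.0074° (wrapped to (-180°,180°])

150.001 150.007 -30.007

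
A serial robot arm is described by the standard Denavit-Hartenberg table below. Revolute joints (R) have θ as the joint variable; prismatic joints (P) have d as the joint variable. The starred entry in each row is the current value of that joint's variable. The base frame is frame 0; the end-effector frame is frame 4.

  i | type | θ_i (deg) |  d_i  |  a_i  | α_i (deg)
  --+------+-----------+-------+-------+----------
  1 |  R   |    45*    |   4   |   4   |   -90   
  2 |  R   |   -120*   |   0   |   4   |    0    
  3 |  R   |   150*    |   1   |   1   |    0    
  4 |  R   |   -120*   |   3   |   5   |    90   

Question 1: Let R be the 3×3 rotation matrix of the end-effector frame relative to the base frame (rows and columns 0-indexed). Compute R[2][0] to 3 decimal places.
1.000

End-effector x-axis (col 0 of R) = (0.0000,0.0000,1.0000)
R[2][0] = 1.0000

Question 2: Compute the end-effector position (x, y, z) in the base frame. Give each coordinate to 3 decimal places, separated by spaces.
after link 1: o_1 = (2.8284, 2.8284, 4.0000)
after link 2: o_2 = (1.4142, 1.4142, 7.4641)
after link 3: o_3 = (1.3195, 2.7337, 6.9641)
after link 4: o_4 = (-0.8018, 4.8550, 11.9641)

-0.802 4.855 11.964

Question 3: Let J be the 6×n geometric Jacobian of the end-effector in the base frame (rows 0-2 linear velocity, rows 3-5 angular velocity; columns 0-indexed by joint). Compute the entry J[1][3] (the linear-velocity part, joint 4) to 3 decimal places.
3.536

axis z_3 = (-0.7071,0.7071,0.0000); lever o_n−o_3 = (-2.1213,2.1213,5.0000)
cross product → J_v[:, 3] = (3.5355,3.5355,-0.0000)
J_ω[:, 3] = z_3
entry J[1][3] = 3.5355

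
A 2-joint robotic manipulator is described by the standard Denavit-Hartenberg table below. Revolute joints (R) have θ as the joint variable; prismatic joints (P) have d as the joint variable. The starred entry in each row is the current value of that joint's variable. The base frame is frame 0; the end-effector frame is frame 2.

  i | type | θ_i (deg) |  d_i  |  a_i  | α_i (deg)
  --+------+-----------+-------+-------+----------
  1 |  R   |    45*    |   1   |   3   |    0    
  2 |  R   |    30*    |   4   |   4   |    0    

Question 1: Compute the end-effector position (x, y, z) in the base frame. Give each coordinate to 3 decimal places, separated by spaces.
after link 1: o_1 = (2.1213, 2.1213, 1.0000)
after link 2: o_2 = (3.1566, 5.9850, 5.0000)

3.157 5.985 5.000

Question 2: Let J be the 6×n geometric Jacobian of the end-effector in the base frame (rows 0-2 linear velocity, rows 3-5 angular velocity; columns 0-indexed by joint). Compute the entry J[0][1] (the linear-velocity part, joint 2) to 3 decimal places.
axis z_1 = (0.0000,0.0000,1.0000); lever o_n−o_1 = (1.0353,3.8637,4.0000)
cross product → J_v[:, 1] = (-3.8637,1.0353,0.0000)
J_ω[:, 1] = z_1
entry J[0][1] = -3.8637

-3.864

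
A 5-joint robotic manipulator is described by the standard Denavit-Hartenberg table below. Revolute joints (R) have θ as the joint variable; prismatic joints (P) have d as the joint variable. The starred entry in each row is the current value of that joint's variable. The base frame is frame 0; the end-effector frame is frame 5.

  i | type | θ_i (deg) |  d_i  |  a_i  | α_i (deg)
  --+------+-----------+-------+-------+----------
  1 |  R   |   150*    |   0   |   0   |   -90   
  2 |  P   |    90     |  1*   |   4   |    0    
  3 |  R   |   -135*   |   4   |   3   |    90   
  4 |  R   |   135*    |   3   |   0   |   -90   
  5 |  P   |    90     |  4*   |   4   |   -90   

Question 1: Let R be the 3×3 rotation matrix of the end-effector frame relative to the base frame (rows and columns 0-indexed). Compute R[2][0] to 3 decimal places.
End-effector x-axis (col 0 of R) = (-0.6124,0.3536,-0.7071)
R[2][0] = -0.7071

-0.707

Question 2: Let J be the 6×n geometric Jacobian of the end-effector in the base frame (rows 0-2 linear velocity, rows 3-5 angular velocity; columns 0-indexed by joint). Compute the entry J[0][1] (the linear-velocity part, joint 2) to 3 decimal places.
prismatic axis z_1 = (-0.5000,-0.8660,0.0000)
J_v[:, 1] = z_1; J_ω[:, 1] = (0,0,0)
entry J[0][1] = -0.5000

-0.500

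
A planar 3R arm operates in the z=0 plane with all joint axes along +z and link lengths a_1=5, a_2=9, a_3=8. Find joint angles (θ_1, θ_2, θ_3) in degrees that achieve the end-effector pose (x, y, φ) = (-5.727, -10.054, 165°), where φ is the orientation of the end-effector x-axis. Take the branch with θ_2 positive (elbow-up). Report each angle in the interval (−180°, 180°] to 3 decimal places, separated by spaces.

wrist centre = target − a_3·(cos φ, sin φ) = (2.0004, -12.1246)
cos θ_2 = (151.0064−5²−9²)/(2·5·9) = 0.5001; θ_2 = 59.9953° (elbow-up)
β = atan2(-12.1246,2.0004) = -80.6313°; ψ = atan2(7.7939,9.5006) = 39.3638°
θ_1 = β − ψ = -119.9951°
θ_3 = φ − θ_1 − θ_2 = -135.0002° (wrapped to (-180°,180°])

-119.995 59.995 -135.000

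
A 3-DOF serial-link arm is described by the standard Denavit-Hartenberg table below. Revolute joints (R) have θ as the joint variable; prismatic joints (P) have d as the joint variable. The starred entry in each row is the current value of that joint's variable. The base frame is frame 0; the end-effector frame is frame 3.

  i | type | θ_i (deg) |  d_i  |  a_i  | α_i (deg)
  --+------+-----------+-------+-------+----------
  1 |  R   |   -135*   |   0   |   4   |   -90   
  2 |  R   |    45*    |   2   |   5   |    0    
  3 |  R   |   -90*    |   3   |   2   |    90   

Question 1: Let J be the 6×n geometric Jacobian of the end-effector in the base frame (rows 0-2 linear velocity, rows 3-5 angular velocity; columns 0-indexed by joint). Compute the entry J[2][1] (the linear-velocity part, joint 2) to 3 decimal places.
-4.950

axis z_1 = (0.7071,-0.7071,0.0000); lever o_n−o_1 = (0.0355,-7.0355,-2.1213)
cross product → J_v[:, 1] = (1.5000,1.5000,-4.9497)
J_ω[:, 1] = z_1
entry J[2][1] = -4.9497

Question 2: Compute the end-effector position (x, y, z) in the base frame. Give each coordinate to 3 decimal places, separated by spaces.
-2.793 -9.864 -2.121

after link 1: o_1 = (-2.8284, -2.8284, 0.0000)
after link 2: o_2 = (-3.9142, -6.7426, -3.5355)
after link 3: o_3 = (-2.7929, -9.8640, -2.1213)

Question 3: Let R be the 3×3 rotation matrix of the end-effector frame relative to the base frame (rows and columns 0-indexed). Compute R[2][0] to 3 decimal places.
0.707

End-effector x-axis (col 0 of R) = (-0.5000,-0.5000,0.7071)
R[2][0] = 0.7071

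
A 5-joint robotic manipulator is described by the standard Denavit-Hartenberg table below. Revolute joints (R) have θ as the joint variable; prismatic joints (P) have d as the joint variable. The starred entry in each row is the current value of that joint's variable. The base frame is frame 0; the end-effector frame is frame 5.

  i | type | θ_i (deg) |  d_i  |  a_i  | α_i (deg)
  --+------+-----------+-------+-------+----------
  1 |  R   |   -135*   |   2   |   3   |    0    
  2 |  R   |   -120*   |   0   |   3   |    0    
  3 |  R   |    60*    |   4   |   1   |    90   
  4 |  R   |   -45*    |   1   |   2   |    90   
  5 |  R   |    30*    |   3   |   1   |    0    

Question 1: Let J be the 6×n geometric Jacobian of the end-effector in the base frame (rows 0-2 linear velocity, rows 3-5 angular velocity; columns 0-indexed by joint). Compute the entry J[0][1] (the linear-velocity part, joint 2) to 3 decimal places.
-4.581

axis z_1 = (0.0000,0.0000,1.0000); lever o_n−o_1 = (-1.2626,4.5810,-0.1479)
cross product → J_v[:, 1] = (-4.5810,-1.2626,0.0000)
J_ω[:, 1] = z_1
entry J[0][1] = -4.5810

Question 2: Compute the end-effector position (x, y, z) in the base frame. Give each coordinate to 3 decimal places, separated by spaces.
-3.384 2.460 1.852

after link 1: o_1 = (-2.1213, -2.1213, 2.0000)
after link 2: o_2 = (-2.8978, 0.7765, 2.0000)
after link 3: o_3 = (-3.8637, 1.0353, 6.0000)
after link 4: o_4 = (-4.9709, 2.3672, 4.5858)
after link 5: o_5 = (-3.3840, 2.4596, 1.8521)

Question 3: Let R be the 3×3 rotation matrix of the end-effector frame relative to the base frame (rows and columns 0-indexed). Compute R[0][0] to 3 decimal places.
-0.462

End-effector x-axis (col 0 of R) = (-0.4621,0.6415,-0.6124)
R[0][0] = -0.4621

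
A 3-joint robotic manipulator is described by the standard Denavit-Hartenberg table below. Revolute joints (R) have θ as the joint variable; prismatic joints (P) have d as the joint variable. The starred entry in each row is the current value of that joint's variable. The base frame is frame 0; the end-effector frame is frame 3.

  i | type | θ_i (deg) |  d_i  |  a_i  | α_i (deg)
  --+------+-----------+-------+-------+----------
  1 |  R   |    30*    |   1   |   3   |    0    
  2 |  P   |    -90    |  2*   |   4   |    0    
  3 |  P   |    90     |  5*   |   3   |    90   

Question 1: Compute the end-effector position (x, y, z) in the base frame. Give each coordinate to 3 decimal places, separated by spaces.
7.196 -0.464 8.000

after link 1: o_1 = (2.5981, 1.5000, 1.0000)
after link 2: o_2 = (4.5981, -1.9641, 3.0000)
after link 3: o_3 = (7.1962, -0.4641, 8.0000)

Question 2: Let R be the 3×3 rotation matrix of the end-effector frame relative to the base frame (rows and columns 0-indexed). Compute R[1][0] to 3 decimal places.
End-effector x-axis (col 0 of R) = (0.8660,0.5000,0.0000)
R[1][0] = 0.5000

0.500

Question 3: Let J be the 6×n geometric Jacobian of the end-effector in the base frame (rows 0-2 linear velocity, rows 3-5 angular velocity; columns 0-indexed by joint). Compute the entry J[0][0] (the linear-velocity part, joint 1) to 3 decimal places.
0.464

axis z_0 = ẑ; lever o_n−o_0 = (7.1962,-0.4641,8.0000)
cross product → J_v[:, 0] = (0.4641,7.1962,-0.0000)
J_ω[:, 0] = z_0
entry J[0][0] = 0.4641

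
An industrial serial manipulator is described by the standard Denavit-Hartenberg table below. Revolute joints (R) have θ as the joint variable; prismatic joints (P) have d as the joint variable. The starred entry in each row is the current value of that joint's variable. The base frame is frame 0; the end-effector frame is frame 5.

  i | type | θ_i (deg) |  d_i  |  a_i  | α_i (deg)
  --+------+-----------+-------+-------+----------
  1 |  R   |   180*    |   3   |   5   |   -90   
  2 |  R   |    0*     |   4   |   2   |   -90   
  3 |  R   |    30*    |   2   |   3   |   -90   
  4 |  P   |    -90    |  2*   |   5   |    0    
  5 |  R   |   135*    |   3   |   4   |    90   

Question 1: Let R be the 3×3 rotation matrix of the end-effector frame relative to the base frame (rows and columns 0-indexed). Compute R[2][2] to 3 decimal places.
End-effector z-axis (col 2 of R) = (-0.6124,0.3536,-0.7071)
R[2][2] = -0.7071

-0.707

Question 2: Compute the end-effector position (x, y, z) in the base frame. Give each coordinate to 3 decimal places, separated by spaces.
after link 1: o_1 = (-5.0000, 0.0000, 3.0000)
after link 2: o_2 = (-7.0000, -4.0000, 3.0000)
after link 3: o_3 = (-9.5981, -2.5000, 1.0000)
after link 4: o_4 = (-8.5981, -0.7679, -4.0000)
after link 5: o_5 = (-9.5476, 3.2443, -1.1716)

-9.548 3.244 -1.172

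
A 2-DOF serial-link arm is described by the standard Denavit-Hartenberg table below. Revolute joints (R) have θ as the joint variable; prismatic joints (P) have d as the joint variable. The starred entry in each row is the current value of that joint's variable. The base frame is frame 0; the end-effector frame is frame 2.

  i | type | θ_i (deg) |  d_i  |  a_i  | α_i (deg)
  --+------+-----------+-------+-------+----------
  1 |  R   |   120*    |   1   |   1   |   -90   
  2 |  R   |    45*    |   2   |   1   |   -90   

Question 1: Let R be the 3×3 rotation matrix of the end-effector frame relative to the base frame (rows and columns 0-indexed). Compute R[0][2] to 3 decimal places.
End-effector z-axis (col 2 of R) = (0.3536,-0.6124,-0.7071)
R[0][2] = 0.3536

0.354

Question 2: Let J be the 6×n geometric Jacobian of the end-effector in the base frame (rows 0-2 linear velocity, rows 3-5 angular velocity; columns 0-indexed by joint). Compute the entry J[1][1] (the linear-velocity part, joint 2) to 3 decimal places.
-0.612

axis z_1 = (-0.8660,-0.5000,0.0000); lever o_n−o_1 = (-2.0856,-0.3876,-0.7071)
cross product → J_v[:, 1] = (0.3536,-0.6124,-0.7071)
J_ω[:, 1] = z_1
entry J[1][1] = -0.6124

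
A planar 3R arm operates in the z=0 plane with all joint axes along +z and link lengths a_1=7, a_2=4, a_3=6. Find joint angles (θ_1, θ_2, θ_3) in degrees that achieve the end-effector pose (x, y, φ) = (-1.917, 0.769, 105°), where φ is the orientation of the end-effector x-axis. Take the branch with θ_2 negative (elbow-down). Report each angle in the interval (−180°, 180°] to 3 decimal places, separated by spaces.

wrist centre = target − a_3·(cos φ, sin φ) = (-0.3641, -5.0266)
cos θ_2 = (25.3988−7²−4²)/(2·7·4) = -0.7072; θ_2 = -135.0046° (elbow-down)
β = atan2(-5.0266,-0.3641) = -94.1428°; ψ = atan2(-2.8282,4.1713) = -34.1375°
θ_1 = β − ψ = -60.0053°
θ_3 = φ − θ_1 − θ_2 = -59.9900° (wrapped to (-180°,180°])

-60.005 -135.005 -59.990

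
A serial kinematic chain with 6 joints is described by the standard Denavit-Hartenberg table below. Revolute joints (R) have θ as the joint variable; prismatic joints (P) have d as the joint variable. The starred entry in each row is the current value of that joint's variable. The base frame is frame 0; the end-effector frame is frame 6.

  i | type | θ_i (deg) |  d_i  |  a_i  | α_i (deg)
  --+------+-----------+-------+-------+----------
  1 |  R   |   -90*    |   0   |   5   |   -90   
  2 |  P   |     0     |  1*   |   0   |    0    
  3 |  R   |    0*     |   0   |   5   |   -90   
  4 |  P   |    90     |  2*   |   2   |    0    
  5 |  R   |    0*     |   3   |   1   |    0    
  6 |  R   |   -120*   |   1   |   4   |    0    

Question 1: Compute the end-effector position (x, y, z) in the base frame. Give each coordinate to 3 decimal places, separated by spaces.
after link 1: o_1 = (0.0000, -5.0000, 0.0000)
after link 2: o_2 = (1.0000, -5.0000, 0.0000)
after link 3: o_3 = (1.0000, -10.0000, 0.0000)
after link 4: o_4 = (-1.0000, -10.0000, -2.0000)
after link 5: o_5 = (-2.0000, -10.0000, -5.0000)
after link 6: o_6 = (0.0000, -13.4641, -6.0000)

0.000 -13.464 -6.000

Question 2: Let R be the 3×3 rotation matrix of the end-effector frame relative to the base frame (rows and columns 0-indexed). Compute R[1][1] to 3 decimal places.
End-effector y-axis (col 1 of R) = (-0.8660,-0.5000,-0.0000)
R[1][1] = -0.5000

-0.500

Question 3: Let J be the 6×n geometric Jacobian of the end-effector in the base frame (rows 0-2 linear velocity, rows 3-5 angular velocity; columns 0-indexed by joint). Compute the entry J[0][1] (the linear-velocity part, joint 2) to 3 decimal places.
prismatic axis z_1 = (1.0000,0.0000,0.0000)
J_v[:, 1] = z_1; J_ω[:, 1] = (0,0,0)
entry J[0][1] = 1.0000

1.000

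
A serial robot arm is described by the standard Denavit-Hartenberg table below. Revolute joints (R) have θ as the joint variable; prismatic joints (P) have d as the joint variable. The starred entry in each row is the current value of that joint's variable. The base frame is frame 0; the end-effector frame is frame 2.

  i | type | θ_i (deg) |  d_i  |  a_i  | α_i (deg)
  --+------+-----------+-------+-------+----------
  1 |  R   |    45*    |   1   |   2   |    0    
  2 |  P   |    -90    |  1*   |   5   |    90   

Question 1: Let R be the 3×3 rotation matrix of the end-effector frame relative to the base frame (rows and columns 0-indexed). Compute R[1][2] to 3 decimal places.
End-effector z-axis (col 2 of R) = (-0.7071,-0.7071,0.0000)
R[1][2] = -0.7071

-0.707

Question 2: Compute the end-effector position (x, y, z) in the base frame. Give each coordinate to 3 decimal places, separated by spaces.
after link 1: o_1 = (1.4142, 1.4142, 1.0000)
after link 2: o_2 = (4.9497, -2.1213, 2.0000)

4.950 -2.121 2.000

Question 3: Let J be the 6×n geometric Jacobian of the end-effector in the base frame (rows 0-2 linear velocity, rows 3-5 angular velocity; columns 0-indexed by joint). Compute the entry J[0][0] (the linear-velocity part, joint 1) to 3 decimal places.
2.121

axis z_0 = ẑ; lever o_n−o_0 = (4.9497,-2.1213,2.0000)
cross product → J_v[:, 0] = (2.1213,4.9497,-0.0000)
J_ω[:, 0] = z_0
entry J[0][0] = 2.1213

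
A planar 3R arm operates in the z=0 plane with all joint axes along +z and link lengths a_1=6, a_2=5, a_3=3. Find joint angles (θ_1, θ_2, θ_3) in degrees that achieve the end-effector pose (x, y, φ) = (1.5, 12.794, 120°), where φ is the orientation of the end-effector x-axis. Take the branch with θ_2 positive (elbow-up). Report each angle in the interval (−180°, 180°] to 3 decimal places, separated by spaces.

wrist centre = target − a_3·(cos φ, sin φ) = (3.0000, 10.1959)
cos θ_2 = (112.9569−6²−5²)/(2·6·5) = 0.8659; θ_2 = 30.0089° (elbow-up)
β = atan2(10.1959,3.0000) = 73.6043°; ψ = atan2(2.5007,10.3297) = 13.6086°
θ_1 = β − ψ = 59.9956°
θ_3 = φ − θ_1 − θ_2 = 29.9955° (wrapped to (-180°,180°])

59.996 30.009 29.995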